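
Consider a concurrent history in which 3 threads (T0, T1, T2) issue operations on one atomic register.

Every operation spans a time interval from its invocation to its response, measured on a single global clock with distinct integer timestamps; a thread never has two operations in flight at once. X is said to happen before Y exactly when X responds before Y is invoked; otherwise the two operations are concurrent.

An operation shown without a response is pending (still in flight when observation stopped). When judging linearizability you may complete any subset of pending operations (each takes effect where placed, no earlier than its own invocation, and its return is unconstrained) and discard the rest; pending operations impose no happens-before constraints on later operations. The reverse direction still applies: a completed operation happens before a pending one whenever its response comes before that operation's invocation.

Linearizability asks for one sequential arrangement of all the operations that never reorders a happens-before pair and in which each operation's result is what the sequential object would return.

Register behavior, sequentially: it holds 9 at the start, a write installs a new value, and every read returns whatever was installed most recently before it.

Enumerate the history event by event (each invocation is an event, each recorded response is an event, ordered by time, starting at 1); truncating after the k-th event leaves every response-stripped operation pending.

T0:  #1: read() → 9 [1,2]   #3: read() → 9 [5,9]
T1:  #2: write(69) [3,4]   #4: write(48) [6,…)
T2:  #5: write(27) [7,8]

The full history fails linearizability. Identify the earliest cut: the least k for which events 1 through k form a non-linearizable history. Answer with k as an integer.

events 1..8 are still linearizable — one witness is #1, #2, #3, #4, #5:
1. #1 read() → 9, leaving value 9
2. #2 write(69), leaving value 69
3. #3 read() (pending, included), leaving value 69
4. #4 write(48) (pending, included), leaving value 48
5. #5 write(27), leaving value 27
event 9 — #3's response, time 9 — after it, nothing linearizes
no escape via the 1 pending operation (#4): every completion choice fails
e.g. #1, #2, #3, #5 (pending dropped): illegal at step 3, since #3 read() → 9 cannot apply there
e.g. #1, #2, #5, #3 (pending dropped): illegal at step 4, since #3 read() → 9 cannot apply there

9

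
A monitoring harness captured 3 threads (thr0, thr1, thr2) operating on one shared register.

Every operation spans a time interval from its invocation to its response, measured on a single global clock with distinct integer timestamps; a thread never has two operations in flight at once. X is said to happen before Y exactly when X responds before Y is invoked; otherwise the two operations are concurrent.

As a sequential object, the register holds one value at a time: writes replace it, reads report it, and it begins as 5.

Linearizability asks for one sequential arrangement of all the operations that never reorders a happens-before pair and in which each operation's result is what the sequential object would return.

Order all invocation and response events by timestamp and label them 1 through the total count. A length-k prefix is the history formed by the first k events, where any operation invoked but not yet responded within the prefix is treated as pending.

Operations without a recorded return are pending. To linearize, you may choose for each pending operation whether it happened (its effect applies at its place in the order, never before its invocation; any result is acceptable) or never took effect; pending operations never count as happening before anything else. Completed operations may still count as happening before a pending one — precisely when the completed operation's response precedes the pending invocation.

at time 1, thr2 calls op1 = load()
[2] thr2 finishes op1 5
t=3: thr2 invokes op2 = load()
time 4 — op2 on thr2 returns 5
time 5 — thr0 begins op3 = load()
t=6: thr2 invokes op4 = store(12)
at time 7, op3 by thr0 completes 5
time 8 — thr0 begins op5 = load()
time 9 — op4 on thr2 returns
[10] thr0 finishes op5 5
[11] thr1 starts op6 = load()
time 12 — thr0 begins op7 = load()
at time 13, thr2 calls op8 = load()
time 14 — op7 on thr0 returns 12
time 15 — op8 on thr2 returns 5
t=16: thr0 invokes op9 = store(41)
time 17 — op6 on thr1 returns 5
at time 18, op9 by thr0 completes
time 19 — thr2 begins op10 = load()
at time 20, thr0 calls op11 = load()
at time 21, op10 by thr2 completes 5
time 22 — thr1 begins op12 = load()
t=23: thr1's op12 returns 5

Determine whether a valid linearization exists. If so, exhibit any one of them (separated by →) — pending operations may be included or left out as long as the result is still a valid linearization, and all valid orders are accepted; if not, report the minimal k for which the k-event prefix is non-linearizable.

not linearizable — minimal violating prefix: 15 events

cut after 14 events: linearizable; cut after 15 events (op8 responds, time 15): not linearizable
all 6 real-time-respecting orders fail — 7 completed register operations, no legal replay
no escape via the 1 pending operation (op6): every completion choice fails
sample order op1, op2, op3, op4, op5, op7, op8 (pending dropped) stalls at step 5 — op5 load() → 5 has no legal effect
sample order op1, op2, op3, op4, op5, op8, op7 (pending dropped) stalls at step 5 — op5 load() → 5 has no legal effect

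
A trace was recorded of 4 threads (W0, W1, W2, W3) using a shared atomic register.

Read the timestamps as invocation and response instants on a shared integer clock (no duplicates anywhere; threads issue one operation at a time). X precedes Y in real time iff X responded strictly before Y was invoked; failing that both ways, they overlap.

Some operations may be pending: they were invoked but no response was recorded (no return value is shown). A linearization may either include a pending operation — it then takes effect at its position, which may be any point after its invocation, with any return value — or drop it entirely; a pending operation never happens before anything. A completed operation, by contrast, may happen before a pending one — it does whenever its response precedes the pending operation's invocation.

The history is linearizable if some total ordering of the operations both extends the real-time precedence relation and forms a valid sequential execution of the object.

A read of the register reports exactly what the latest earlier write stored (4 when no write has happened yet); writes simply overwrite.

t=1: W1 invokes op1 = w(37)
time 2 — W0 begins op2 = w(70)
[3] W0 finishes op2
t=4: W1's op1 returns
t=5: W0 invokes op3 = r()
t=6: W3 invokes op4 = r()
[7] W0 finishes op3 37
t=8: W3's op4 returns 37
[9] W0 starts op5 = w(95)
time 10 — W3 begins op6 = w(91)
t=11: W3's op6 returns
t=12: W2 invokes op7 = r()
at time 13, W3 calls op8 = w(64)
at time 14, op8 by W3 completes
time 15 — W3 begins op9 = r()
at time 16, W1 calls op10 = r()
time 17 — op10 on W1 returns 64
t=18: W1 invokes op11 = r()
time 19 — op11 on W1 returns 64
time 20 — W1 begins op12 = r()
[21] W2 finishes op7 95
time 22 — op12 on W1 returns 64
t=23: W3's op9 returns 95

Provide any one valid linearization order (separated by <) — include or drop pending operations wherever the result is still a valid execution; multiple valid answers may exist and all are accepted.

op2 < op1 < op3 < op4 < op6 < op8 < op10 < op11 < op12 < op5 < op7 < op9

1. op2 w(70), leaving value 70
2. op1 w(37), leaving value 37
3. op3 r() → 37, leaving value 37
4. op4 r() → 37, leaving value 37
5. op6 w(91), leaving value 91
6. op8 w(64), leaving value 64
7. op10 r() → 64, leaving value 64
8. op11 r() → 64, leaving value 64
9. op12 r() → 64, leaving value 64
10. op5 w(95) (pending, included), leaving value 95
11. op7 r() → 95, leaving value 95
12. op9 r() → 95, leaving value 95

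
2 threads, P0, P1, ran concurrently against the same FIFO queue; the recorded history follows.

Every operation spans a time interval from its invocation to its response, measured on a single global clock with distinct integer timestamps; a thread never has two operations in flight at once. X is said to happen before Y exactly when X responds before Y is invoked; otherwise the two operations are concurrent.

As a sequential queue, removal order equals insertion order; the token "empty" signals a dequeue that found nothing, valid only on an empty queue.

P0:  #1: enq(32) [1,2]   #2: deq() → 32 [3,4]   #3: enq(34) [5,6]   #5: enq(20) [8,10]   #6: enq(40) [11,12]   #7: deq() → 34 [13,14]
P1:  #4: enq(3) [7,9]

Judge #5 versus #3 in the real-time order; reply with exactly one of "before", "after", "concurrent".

after

#5 spans [8,10], #3 spans [5,6]
resp(#3)=6 < inv(#5)=8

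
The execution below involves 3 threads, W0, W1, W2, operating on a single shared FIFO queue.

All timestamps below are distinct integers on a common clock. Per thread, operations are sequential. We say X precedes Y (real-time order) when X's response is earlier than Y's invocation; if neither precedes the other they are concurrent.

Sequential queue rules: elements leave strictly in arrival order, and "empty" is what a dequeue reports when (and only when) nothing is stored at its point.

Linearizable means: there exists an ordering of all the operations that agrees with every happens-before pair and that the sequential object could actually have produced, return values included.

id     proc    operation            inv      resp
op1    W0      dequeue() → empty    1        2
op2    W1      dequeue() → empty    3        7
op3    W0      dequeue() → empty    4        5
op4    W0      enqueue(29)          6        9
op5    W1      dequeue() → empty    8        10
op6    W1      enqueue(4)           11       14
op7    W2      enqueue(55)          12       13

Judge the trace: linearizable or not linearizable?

linearizable

witness order: op1, op2, op3, op5, op4, op6, op7
1. op1 dequeue() → empty, leaving queue <>
2. op2 dequeue() → empty, leaving queue <>
3. op3 dequeue() → empty, leaving queue <>
4. op5 dequeue() → empty, leaving queue <>
5. op4 enqueue(29), leaving queue <29>
6. op6 enqueue(4), leaving queue <29,4>
7. op7 enqueue(55), leaving queue <29,4,55>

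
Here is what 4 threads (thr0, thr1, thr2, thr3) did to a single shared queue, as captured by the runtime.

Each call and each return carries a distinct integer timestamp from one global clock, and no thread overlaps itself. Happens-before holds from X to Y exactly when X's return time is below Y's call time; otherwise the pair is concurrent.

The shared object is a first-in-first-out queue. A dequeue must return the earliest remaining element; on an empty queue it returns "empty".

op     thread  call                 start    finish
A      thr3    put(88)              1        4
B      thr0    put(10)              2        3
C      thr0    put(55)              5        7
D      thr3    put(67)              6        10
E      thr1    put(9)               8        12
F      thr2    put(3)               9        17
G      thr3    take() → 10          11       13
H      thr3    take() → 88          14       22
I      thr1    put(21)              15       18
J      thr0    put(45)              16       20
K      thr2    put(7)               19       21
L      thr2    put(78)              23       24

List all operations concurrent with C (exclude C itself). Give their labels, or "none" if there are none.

concurrent with C ([5,7]): every op whose interval crosses 5..7
A [1,4]: before
B [2,3]: before
D [6,10]: concurrent
E [8,12]: after
F [9,17]: after
G [11,13]: after
H [14,22]: after
I [15,18]: after
J [16,20]: after
K [19,21]: after
L [23,24]: after

D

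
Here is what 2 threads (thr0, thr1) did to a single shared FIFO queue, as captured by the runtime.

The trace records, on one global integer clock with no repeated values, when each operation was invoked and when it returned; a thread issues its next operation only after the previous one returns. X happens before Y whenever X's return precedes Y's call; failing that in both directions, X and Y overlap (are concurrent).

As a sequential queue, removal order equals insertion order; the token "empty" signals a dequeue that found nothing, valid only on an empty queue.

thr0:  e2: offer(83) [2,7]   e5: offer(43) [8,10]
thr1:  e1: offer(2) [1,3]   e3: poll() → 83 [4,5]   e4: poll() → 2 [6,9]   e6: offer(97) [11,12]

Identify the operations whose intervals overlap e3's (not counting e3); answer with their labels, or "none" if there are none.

e3 spans [4,5]; an op avoiding the whole window 4..5 is ordered, any other is concurrent
e1 [1,3]: before
e2 [2,7]: concurrent
e4 [6,9]: after
e5 [8,10]: after
e6 [11,12]: after

e2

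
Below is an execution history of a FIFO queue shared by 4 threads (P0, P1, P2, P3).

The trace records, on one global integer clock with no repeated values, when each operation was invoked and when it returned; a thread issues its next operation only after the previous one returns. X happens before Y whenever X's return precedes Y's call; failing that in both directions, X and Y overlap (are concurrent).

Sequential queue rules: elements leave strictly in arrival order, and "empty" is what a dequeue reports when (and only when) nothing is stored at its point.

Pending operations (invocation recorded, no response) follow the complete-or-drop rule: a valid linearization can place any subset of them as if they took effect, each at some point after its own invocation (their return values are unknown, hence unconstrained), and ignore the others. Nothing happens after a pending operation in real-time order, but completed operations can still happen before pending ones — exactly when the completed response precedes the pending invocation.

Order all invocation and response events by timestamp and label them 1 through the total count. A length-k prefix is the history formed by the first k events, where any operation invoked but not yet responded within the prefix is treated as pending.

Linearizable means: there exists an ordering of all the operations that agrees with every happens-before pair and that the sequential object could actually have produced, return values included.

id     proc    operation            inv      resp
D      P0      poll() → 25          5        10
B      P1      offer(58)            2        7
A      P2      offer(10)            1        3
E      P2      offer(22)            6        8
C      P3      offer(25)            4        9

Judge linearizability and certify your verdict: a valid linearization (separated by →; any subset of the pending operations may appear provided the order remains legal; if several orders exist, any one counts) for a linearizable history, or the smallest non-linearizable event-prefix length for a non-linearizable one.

not linearizable — minimal violating prefix: 10 events

prefix check: 1..9 passes, 1..10 fails once D's time-10 response joins
30 orders of the 5 completed FIFO queue ops respect real time; none is legal
for example A, B, C, D, E fails at step 4: D poll() → 25 is not legal there
for example A, B, C, E, D fails at step 5: D poll() → 25 is not legal there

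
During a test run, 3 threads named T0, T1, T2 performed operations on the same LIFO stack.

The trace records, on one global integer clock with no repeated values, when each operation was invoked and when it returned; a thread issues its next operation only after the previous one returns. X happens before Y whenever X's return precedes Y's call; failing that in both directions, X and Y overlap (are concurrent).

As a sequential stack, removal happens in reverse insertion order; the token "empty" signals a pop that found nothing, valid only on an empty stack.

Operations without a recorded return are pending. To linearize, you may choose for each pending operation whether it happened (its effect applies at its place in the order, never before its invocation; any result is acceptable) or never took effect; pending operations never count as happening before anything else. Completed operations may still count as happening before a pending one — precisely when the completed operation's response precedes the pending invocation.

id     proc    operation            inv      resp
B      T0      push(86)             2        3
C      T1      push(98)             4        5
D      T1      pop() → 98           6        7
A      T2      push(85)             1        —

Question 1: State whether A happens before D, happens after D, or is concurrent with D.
Answer: concurrent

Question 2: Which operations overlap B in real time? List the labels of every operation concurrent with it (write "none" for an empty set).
Answer: A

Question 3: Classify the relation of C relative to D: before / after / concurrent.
Answer: before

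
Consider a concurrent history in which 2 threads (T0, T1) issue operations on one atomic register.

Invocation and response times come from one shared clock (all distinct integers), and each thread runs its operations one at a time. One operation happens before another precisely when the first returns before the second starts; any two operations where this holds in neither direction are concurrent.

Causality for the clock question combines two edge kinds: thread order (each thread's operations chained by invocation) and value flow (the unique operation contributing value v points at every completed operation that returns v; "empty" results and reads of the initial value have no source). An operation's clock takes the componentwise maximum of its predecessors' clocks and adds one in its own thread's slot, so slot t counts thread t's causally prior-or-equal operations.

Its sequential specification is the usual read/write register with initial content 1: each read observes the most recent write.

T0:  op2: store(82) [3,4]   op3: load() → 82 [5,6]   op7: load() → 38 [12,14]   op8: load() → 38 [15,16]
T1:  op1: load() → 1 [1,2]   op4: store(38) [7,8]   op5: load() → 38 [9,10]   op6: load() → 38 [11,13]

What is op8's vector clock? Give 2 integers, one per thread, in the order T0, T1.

(4, 2)

op1 (invocation 1): nothing precedes it; T1's component alone gives (0, 1)
op2 (invocation 3): nothing precedes it; T0's component alone gives (1, 0)
VC(op4, invoked at 7): max of VC(op1)=(0, 1), then +1 on thread T1 → (0, 2)
VC(op3, invoked at 5): max of VC(op2)=(1, 0), then +1 on thread T0 → (2, 0)
VC(op5, invoked at 9): max of VC(op4)=(0, 2), then +1 on thread T1 → (0, 3)
VC(op6, invoked at 11): max of VC(op4)=(0, 2), VC(op5)=(0, 3), then +1 on thread T1 → (0, 4)
VC(op7, invoked at 12): max of VC(op3)=(2, 0), VC(op4)=(0, 2), then +1 on thread T0 → (3, 2)
VC(op8, invoked at 15): max of VC(op4)=(0, 2), VC(op7)=(3, 2), then +1 on thread T0 → (4, 2)
target: VC(op8) = (4, 2)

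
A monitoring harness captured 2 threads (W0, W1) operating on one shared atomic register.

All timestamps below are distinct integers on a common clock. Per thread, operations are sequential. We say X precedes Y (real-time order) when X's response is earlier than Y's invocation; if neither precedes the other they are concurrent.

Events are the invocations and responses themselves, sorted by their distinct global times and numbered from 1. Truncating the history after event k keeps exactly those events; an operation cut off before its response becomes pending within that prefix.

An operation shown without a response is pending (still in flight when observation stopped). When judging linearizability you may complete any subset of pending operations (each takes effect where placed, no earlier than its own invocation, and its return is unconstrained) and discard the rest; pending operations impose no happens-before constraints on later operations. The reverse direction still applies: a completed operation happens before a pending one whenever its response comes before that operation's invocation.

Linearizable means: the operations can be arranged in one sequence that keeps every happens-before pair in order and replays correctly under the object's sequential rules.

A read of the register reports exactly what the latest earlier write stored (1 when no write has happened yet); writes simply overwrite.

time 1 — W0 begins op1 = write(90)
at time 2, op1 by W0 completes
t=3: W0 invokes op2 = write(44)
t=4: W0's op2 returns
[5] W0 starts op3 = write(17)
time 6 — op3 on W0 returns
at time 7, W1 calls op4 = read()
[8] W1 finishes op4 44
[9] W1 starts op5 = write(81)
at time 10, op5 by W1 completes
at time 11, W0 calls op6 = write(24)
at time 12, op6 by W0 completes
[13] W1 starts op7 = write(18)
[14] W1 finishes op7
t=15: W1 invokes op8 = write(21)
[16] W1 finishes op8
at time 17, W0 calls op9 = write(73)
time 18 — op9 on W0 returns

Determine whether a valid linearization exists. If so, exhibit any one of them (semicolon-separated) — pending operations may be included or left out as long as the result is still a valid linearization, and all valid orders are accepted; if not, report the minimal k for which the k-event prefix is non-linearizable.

not linearizable — minimal violating prefix: 8 events

the violation lands at event 8, op4's response at time 8: events 1..7 linearize, events 1..8 do not
exactly one order of the 4 completed ops respects real time; the atomic register replay fails
one such order, op1, op2, op3, op4, breaks at step 4 where op4 read() → 44 is illegal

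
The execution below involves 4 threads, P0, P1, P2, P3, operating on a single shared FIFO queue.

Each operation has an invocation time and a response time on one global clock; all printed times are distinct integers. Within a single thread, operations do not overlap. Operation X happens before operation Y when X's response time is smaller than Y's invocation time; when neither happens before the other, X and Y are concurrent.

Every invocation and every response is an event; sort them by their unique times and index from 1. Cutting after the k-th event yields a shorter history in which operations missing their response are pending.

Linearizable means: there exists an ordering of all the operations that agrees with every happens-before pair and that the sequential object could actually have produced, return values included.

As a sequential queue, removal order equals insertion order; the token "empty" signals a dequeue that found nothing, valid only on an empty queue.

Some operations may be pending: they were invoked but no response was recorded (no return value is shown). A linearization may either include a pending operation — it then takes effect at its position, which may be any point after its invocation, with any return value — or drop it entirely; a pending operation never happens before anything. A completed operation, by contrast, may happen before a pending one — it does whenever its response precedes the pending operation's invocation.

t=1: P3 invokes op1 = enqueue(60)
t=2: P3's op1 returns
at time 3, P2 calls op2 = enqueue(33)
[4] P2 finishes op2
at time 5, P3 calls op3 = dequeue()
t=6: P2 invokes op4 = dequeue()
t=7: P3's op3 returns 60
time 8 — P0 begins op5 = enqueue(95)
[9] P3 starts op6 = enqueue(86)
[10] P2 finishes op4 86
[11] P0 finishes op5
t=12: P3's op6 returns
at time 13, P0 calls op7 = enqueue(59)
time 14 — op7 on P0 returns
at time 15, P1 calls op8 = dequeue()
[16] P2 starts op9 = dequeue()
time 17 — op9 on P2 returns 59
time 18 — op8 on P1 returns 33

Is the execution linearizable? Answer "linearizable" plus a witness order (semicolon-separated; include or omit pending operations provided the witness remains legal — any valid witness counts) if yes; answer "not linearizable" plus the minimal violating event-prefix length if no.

the violation lands at event 10, op4's response at time 10: events 1..9 linearize, events 1..10 do not
all 2 real-time-respecting orders fail — 4 completed FIFO queue operations, no legal replay
no completion choice of the 2 pending operations (op5, op6) rescues it — every subset was tried
sample order op1, op2, op3, op4 (pending dropped) stalls at step 4 — op4 dequeue() → 86 has no legal effect
sample order op1, op2, op4, op3 (pending dropped) stalls at step 3 — op4 dequeue() → 86 has no legal effect

not linearizable — minimal violating prefix: 10 events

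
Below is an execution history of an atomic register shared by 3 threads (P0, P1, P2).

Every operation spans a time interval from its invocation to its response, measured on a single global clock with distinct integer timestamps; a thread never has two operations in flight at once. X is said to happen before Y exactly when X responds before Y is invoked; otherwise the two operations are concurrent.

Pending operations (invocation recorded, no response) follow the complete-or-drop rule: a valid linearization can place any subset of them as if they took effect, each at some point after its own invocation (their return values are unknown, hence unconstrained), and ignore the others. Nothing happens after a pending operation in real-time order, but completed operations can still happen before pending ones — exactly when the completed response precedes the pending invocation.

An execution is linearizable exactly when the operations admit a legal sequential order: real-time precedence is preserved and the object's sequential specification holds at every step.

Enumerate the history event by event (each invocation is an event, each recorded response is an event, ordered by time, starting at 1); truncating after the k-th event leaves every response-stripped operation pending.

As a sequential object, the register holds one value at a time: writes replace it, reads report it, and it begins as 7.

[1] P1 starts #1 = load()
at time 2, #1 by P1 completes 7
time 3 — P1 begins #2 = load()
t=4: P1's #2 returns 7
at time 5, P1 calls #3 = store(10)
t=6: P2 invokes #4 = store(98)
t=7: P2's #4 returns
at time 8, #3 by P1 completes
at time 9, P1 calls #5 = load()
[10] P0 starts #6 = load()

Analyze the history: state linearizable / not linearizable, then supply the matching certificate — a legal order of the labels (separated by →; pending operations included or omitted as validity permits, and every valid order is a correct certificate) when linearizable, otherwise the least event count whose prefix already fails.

step 1: #1 load() → 7 — value 7
step 2: #2 load() → 7 — value 7
step 3: #3 store(10) — value 10
step 4: #4 store(98) — value 98

linearizable — witness: #1 → #2 → #3 → #4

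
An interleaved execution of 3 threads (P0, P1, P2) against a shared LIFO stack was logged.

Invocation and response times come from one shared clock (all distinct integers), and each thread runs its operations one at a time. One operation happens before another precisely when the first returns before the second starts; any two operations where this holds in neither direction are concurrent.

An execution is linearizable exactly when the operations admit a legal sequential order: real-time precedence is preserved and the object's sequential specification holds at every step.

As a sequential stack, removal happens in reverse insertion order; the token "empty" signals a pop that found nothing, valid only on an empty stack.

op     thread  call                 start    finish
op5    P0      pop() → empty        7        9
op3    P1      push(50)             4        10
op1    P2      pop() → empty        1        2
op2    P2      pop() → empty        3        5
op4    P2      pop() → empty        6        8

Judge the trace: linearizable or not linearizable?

a witness: op1, op2, op4, op5, op3
1. op1 pop() → empty, leaving stack <>
2. op2 pop() → empty, leaving stack <>
3. op4 pop() → empty, leaving stack <>
4. op5 pop() → empty, leaving stack <>
5. op3 push(50), leaving stack <50>

linearizable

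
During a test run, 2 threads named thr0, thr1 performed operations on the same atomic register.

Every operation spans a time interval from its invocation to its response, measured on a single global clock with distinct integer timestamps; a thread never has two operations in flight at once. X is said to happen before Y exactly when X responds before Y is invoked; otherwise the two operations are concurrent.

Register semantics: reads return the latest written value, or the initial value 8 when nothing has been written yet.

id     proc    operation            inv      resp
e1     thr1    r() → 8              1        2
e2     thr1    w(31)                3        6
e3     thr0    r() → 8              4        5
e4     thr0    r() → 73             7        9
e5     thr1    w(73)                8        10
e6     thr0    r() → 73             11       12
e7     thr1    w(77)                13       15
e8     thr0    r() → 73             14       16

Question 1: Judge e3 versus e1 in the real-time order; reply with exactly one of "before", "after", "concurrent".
Answer: after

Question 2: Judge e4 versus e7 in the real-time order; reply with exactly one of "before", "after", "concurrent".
Answer: before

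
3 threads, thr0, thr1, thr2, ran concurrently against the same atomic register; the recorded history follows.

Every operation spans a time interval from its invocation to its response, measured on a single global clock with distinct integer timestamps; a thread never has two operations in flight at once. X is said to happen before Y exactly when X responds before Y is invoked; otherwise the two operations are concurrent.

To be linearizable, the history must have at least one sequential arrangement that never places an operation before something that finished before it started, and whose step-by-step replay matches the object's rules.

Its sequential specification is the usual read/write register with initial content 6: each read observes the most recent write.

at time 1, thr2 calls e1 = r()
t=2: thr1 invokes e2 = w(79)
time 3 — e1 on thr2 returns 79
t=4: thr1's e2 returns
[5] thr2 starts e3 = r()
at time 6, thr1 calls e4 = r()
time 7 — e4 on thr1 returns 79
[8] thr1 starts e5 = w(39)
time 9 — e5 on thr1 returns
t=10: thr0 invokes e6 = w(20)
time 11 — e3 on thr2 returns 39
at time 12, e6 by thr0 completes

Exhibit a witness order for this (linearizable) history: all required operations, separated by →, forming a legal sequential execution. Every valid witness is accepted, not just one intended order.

1. e2 w(79), leaving value 79
2. e1 r() → 79, leaving value 79
3. e4 r() → 79, leaving value 79
4. e5 w(39), leaving value 39
5. e3 r() → 39, leaving value 39
6. e6 w(20), leaving value 20

e2 → e1 → e4 → e5 → e3 → e6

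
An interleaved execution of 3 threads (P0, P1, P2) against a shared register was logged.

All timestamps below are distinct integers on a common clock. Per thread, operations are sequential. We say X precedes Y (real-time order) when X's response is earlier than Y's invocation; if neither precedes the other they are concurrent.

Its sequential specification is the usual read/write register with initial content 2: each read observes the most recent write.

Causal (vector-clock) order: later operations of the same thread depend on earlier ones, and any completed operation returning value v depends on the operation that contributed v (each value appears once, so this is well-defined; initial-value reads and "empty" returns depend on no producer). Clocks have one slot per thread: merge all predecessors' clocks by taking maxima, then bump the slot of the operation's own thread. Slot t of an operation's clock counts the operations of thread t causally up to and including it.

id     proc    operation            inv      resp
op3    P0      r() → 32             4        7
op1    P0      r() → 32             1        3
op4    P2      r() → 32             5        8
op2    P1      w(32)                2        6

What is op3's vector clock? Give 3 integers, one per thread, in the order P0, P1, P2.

op2, invoked 2, has no incoming edges; only P1's bump applies → (0, 1, 0)
op4 (invocation 5): componentwise max over VC(op2)=(0, 1, 0), +1 at P2, giving (0, 1, 1)
op1 (invocation 1): componentwise max over VC(op2)=(0, 1, 0), +1 at P0, giving (1, 1, 0)
op3 (invocation 4): componentwise max over VC(op1)=(1, 1, 0), VC(op2)=(0, 1, 0), +1 at P0, giving (2, 1, 0)
target: VC(op3) = (2, 1, 0)

(2, 1, 0)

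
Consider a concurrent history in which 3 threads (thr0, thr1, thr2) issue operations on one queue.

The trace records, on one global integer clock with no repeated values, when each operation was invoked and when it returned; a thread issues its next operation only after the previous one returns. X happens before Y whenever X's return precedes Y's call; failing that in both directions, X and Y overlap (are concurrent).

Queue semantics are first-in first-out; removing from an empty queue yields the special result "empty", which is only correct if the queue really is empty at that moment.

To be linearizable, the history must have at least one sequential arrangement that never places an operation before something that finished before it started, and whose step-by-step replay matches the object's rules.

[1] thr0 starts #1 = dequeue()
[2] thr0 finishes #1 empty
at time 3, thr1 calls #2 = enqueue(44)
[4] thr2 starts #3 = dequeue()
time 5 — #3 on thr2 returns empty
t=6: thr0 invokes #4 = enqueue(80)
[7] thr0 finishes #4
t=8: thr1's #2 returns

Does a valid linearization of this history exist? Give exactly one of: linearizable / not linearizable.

linearizable

one valid linearization: #1, #3, #2, #4
after step 1 (#1 dequeue() → empty): queue <>
after step 2 (#3 dequeue() → empty): queue <>
after step 3 (#2 enqueue(44)): queue <44>
after step 4 (#4 enqueue(80)): queue <44,80>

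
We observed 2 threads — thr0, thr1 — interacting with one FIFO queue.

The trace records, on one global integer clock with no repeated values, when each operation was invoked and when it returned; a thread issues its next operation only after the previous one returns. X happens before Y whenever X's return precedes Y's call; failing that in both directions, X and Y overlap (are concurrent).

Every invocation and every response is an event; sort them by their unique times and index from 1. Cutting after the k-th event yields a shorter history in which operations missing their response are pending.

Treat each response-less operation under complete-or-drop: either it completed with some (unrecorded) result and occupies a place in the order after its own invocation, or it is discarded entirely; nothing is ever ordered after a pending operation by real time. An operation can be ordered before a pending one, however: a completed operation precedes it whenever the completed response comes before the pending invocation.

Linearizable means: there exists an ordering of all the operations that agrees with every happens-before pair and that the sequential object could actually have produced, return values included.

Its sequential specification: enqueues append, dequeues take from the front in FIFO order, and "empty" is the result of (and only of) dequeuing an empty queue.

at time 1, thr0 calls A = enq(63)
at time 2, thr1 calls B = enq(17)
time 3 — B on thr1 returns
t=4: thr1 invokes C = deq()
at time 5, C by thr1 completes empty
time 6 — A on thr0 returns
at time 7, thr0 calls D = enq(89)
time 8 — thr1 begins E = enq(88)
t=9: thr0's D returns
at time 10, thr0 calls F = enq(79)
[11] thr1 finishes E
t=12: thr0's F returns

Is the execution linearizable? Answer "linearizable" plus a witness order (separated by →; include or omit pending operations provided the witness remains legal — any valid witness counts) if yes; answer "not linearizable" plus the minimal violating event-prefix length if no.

not linearizable — minimal violating prefix: 5 events

events 1..4 are fine; event 5 — the response of C at time 5 — makes the prefix non-linearizable
exactly one order of the 2 completed ops respects real time; the FIFO queue replay fails
include/drop combinations of the 1 pending operation (A) were all tried; none helps
e.g. B, C (pending dropped): illegal at step 2, since C deq() → empty cannot apply there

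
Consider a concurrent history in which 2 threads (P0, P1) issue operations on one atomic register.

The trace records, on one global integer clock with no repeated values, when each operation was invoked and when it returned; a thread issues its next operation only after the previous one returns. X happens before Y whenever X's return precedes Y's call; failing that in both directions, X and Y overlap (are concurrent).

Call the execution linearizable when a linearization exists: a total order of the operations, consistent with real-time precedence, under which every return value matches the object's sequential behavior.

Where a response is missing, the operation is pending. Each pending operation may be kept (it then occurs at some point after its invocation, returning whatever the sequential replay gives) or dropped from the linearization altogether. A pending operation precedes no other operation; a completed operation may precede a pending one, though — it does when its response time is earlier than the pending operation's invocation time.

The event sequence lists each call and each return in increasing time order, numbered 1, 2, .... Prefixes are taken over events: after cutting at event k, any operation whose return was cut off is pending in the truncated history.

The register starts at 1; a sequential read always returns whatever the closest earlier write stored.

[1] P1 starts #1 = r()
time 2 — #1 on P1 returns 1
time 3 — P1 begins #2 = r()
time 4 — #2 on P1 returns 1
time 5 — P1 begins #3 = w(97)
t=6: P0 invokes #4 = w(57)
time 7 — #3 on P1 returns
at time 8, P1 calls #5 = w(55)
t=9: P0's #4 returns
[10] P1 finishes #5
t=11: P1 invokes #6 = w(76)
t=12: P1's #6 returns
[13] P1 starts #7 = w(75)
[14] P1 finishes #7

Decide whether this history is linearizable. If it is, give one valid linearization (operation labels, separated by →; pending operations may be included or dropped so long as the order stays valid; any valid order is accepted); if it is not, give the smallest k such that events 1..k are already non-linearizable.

1. #1 r() → 1, leaving value 1
2. #2 r() → 1, leaving value 1
3. #3 w(97), leaving value 97
4. #4 w(57), leaving value 57
5. #5 w(55), leaving value 55
6. #6 w(76), leaving value 76
7. #7 w(75), leaving value 75

linearizable — witness: #1 → #2 → #3 → #4 → #5 → #6 → #7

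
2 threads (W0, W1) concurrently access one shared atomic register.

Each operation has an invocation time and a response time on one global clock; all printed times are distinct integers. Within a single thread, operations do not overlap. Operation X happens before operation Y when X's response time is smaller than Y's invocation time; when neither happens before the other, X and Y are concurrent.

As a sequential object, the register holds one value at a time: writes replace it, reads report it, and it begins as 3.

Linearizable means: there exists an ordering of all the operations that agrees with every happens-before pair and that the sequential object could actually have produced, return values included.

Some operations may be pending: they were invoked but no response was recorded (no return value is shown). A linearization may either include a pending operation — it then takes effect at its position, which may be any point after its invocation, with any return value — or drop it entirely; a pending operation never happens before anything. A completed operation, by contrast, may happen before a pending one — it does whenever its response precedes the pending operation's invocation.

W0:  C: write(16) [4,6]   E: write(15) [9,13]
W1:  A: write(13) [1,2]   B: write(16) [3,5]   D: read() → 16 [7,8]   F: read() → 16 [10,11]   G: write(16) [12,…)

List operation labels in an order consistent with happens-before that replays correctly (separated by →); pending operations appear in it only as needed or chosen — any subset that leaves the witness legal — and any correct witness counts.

A → B → C → D → F → E

1. A write(13), leaving value 13
2. B write(16), leaving value 16
3. C write(16), leaving value 16
4. D read() → 16, leaving value 16
5. F read() → 16, leaving value 16
6. E write(15), leaving value 15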